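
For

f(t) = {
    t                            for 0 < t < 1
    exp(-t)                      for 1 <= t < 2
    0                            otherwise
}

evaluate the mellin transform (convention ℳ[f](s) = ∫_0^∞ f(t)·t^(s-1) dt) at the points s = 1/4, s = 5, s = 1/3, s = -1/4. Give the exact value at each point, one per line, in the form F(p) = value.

F(1/4) = -uppergamma(1/4, 2) + uppergamma(1/4, 1) + 4/5
F(5) = -168*exp(-2) + 1/6 + 65*exp(-1)
F(1/3) = -uppergamma(1/3, 2) + uppergamma(1/3, 1) + 3/4
F(-1/4) = -uppergamma(-1/4, 2) + uppergamma(-1/4, 1) + 4/3

along the cuts 1, ℳ[f](s) splits into 2 integrals
the [0, 1) slice contributes ∫ t·t^(s-1) dt
piece [1, 2): integrate exp(-t) against the kernel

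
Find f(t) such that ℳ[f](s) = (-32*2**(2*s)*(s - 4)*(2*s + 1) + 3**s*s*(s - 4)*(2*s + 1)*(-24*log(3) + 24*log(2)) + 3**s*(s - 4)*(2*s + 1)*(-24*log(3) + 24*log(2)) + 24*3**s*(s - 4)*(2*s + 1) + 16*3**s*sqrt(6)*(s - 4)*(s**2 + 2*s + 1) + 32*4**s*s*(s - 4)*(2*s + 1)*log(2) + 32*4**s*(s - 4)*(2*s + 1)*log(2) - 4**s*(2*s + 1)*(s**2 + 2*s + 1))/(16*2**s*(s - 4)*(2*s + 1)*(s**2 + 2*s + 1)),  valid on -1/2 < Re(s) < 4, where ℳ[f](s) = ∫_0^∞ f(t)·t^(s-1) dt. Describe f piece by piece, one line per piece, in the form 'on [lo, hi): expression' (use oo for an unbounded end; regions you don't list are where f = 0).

on [0, 3/2): sqrt(t)
on [3/2, 2): t*log(t)
on [2, oo): t**(-4)

split f at 3/2, 2: ℳ[f](s) collects 3 kernel integrals
[0, 3/2) adds the kernel integral of sqrt(t)
the [3/2, 2) slice contributes ∫ t*log(t)·t^(s-1) dt
piece [2, ∞): integrate t**(-4) against the kernel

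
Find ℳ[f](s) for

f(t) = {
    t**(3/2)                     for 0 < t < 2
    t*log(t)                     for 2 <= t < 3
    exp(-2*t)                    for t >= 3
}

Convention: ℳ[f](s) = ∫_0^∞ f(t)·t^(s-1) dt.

(-12**s*s*(2*s + 3)*log(4) - 12**s*(2*s + 3)*log(4) + 12**s*(4*s + 6) + 12**s*sqrt(2)*(4*s**2 + 8*s + 4) + 3*18**s*s*(2*s + 3)*log(3) + 18**s*(-6*s - 9) + 3*18**s*(2*s + 3)*log(3) + 3**s*(2*s + 3)*(s**2 + 2*s + 1)*uppergamma(s, 6))/(6**s*(2*s + 3)*(s**2 + 2*s + 1))
  Re(s) > -3/2

treat the 3 regions marked off by 2, 3 separately and sum
on [0, 2) integrate f = t**(3/2) against the kernel
on [2, 3) integrate f = t*log(t) against the kernel
segment 3 to ∞ holds exp(-2*t); add its integral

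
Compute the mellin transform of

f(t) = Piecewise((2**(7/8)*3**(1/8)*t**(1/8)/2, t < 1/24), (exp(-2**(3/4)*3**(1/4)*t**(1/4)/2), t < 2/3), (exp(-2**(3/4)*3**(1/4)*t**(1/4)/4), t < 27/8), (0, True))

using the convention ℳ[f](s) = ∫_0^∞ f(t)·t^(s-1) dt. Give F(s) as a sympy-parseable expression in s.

(4*16**s*(8*s + 1)*uppergamma(4*s, 1/2) - 4*16**s*(8*s + 1)*uppergamma(4*s, 1) + 4*256**s*(8*s + 1)*uppergamma(4*s, 1/2) - 4*256**s*(8*s + 1)*uppergamma(4*s, 3/4) + 4*sqrt(2))/(24**s*(8*s + 1))
  Re(s) > -1/8

back out the common scale on t: t**(1/8) on [0, 1/16); exp(-t**(1/4)) on [1/16, 1); exp(-t**(1/4)/2) on [1, 81/16)
remove the power substitution first: t**(1/4) on [0, 1/4); exp(-sqrt(t)) on [1/4, 1); exp(-sqrt(t)/2) on [1, 9/4)
undo the power substitution: sqrt(t) on [0, 1/2); exp(-t) on [1/2, 1); exp(-t/2) on [1, 3/2)
decompose at 1/24, 2/3; ℳ[f](s) sums the 3 pieces' integrals
between 0 and 1/24 the integrand is 2**(7/8)*3**(1/8)*t**(1/8)/2·t^(s-1)
segment 1/24 to 2/3 holds exp(-2**(3/4)*3**(1/4)*t**(1/4)/2); add its integral
for t in [2/3, 27/8): the term is ∫ exp(-2**(3/4)*3**(1/4)*t**(1/4)/4)·t^(s-1)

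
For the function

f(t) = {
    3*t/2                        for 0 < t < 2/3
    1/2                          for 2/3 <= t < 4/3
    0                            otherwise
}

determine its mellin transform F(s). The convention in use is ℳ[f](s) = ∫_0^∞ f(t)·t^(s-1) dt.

(2**s*(s + 1) + s - 1)/(2*(3/2)**s*s*(s + 1))
  Re(s) > -1

peel off the common scale on t: t on [0, 1); 1/2 on [1, 2)
decompose at 2/3; ℳ[f](s) sums the 2 pieces' integrals
between 0 and 2/3 the integrand is 3*t/2·t^(s-1)
segment [2/3, 4/3) carries 1/2; integrate it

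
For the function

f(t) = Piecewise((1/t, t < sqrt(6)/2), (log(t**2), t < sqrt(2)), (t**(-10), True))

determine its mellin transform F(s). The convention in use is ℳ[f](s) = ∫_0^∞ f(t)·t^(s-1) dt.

peel off the power substitution: 1/sqrt(t) on [0, 3/2); log(t) on [3/2, 2); t**(-5) on [2, ∞)
undo the shared t-power: sqrt(t) on [0, 3/2); t*log(t) on [3/2, 2); t**(-4) on [2, ∞)
f breaks at sqrt(6)/2, sqrt(2) into 3 integrals to sum
on [0, sqrt(6)/2): add ∫ 1/t·t^(s-1) dt
between sqrt(6)/2 and sqrt(2) the integrand is log(t**2)·t^(s-1)
∫ over [sqrt(2), ∞) of t**(-10)·t^(s-1) joins the sum

2**(1 - s/2)*(32*2**(s - 2)*(s/2 - 5)*(s/2 - 1)*(s - 1)*log(2) - 32*2**(s - 2)*(s/2 - 5)*(s - 1) + 32*2**(s - 2)*(s/2 - 5)*(s - 1)*log(2) - 2**(s - 2)*(s - 1)*(s + (s/2 - 1)**2 - 1) - 24*3**(s/2 - 1)*(s/2 - 5)*(s/2 - 1)*(s - 1)*log(3) + 24*3**(s/2 - 1)*(s/2 - 5)*(s/2 - 1)*(s - 1)*log(2) - 24*3**(s/2 - 1)*(s/2 - 5)*(s - 1)*log(3) + 24*3**(s/2 - 1)*(s/2 - 5)*(s - 1)*log(2) + 24*3**(s/2 - 1)*(s/2 - 5)*(s - 1) + 16*3**(s/2 - 1)*sqrt(6)*(s/2 - 5)*(s + (s/2 - 1)**2 - 1))/(32*(s/2 - 5)*(s - 1)*(s + (s/2 - 1)**2 - 1))
  1 < Re(s) < 10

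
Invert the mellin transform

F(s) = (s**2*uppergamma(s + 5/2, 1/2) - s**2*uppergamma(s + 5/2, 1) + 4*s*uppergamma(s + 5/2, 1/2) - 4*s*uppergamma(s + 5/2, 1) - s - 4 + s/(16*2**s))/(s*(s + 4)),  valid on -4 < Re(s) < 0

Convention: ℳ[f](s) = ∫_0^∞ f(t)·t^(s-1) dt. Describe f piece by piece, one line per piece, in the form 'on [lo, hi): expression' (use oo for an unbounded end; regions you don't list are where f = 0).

on [0, 1/2): t**4
on [1/2, 1): t**(5/2)*exp(-t)
on [1, oo): 1

invert the shared t-power to get t**(7/2) on [0, 1/2); t**2*exp(-t) on [1/2, 1); 1/sqrt(t) on [1, ∞)
undo the shared t-power: t**(3/2) on [0, 1/2); exp(-t) on [1/2, 1); t**(-5/2) on [1, ∞)
integrate the 3 segments split at 1/2, 1, then add the results
segment [0, 1/2) carries t**4; integrate it
∫ over [1/2, 1) of t**(5/2)*exp(-t)·t^(s-1) joins the sum
on [1, ∞): add ∫ 1·t^(s-1) dt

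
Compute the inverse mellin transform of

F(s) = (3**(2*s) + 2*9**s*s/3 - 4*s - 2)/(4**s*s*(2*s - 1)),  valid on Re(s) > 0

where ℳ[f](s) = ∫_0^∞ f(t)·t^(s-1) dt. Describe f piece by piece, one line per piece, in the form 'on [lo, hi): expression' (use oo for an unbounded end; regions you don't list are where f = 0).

on [0, 1/4): 1
on [1/4, 9/4): (2 - sqrt(t))/sqrt(t)

peel off the power substitution: 1 on [0, 1/2); (2 - t)/t on [1/2, 3/2)
back out the shared t-power: t on [0, 1/2); 2 - t on [1/2, 3/2)
summing 2 kernel integrals split by 1/4 yields ℳ[f](s)
segment 0 to 1/4 holds 1; add its integral
for t in [1/4, 9/4): the term is ∫ (2 - sqrt(t))/sqrt(t)·t^(s-1)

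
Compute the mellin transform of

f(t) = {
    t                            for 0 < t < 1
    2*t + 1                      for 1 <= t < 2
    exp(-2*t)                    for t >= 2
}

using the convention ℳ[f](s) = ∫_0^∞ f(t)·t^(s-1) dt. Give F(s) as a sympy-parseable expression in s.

the 3 pieces separated at 1, 2 each add one integral
∫ over [0, 1) of t·t^(s-1) joins the sum
for t in [1, 2): the term is ∫ (2*t + 1)·t^(s-1)
over [2, ∞), the kernel integral of exp(-2*t) enters the sum

(2**s*s*(s + 1)*uppergamma(s, 4) - 2*4**s*s - 4**s + 5*8**s*s + 8**s)/(4**s*s*(s + 1))
  Re(s) > -1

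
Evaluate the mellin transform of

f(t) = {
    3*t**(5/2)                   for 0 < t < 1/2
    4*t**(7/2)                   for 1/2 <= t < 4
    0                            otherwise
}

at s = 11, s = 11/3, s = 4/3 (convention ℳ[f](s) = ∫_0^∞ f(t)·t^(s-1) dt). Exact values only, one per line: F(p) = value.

cuts at 1/2: linearity sums the 2 kernel integrals
segment 0 to 1/2 holds 3*t**(5/2); add its integral
segment 1/2 to 4 holds 4*t**(7/2); add its integral

F(11) = 11*sqrt(2)/2138112 + 4294967296/29
F(11/3) = 165*2**(5/6)/101824 + 393216*2**(1/3)/43
F(4/3) = 123*2**(1/6)/5336 + 12288*2**(2/3)/29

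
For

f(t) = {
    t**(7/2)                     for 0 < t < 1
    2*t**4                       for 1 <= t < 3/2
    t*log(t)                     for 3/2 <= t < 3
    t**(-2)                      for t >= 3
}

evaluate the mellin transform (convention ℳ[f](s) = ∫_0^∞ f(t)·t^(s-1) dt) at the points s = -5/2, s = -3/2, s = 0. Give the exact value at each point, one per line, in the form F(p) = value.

F(-5/2) = -1/3 - 4*sqrt(6)*log(2)/27 - 2*sqrt(3)*log(3)/27 - 106*sqrt(3)/2187 + 4*sqrt(6)*log(3)/27 + 89*sqrt(6)/81
F(-3/2) = -754*sqrt(3)/567 - 2*sqrt(3)*log(3)/3 - 2*sqrt(6)*log(2)/3 - 3/10 + 2*sqrt(6)*log(3)/3 + 67*sqrt(6)/30
F(0) = 1759/2016 + 3*log(2)/2 + 3*log(3)/2

remove the shared t-power first: t**(3/2) on [0, 1); 2*t**2 on [1, 3/2); log(t)/t on [3/2, 3); …
along the cuts 1, 3/2, 3, ℳ[f](s) splits into 4 integrals
for t in [0, 1): the term is ∫ t**(7/2)·t^(s-1)
∫ over [1, 3/2) of 2*t**4·t^(s-1) joins the sum
[3/2, 3) adds the kernel integral of t*log(t)
segment [3, ∞) carries t**(-2); integrate it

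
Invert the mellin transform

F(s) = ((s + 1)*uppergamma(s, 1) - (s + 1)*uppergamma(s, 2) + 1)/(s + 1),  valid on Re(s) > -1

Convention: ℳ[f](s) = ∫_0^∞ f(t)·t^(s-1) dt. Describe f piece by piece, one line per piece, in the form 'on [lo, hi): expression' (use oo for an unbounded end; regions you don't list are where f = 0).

decompose at 1; ℳ[f](s) sums the 2 pieces' integrals
on [0, 1): add ∫ t·t^(s-1) dt
piece [1, 2): integrate exp(-t) against the kernel

on [0, 1): t
on [1, 2): exp(-t)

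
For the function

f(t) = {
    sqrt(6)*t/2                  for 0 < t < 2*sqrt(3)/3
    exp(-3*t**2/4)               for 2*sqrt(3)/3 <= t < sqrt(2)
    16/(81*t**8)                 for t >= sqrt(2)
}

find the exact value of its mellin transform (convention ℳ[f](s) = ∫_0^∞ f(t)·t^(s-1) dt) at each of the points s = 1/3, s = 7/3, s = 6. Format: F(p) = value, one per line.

the power substitution comes off first: sqrt(6)*sqrt(t)/2 on [0, 4/3); exp(-3*t/4) on [4/3, 2); 16/(81*t**4) on [2, ∞)
peel off the common scale on t: sqrt(t) on [0, 2); exp(-t/2) on [2, 3); t**(-4) on [3, ∞)
treat the 3 regions marked off by 2*sqrt(3)/3, sqrt(2) separately and sum
for t in [0, 2*sqrt(3)/3): the term is ∫ sqrt(6)*t/2·t^(s-1)
segment 2*sqrt(3)/3 to sqrt(2) holds exp(-3*t**2/4); add its integral
∫ 16/(81*t**8)·t^(s-1) over [sqrt(2), ∞)

F(1/3) = -2**(1/3)*3**(5/6)*uppergamma(1/6, 3/2)/6 + 2**(1/6)/621 + 2**(1/3)*3**(5/6)*uppergamma(1/6, 1)/6 + 6**(5/6)/4
F(7/3) = -2*2**(1/3)*3**(5/6)*uppergamma(7/6, 3/2)/9 + 2*2**(1/6)/459 + 2*2**(1/3)*3**(5/6)*uppergamma(7/6, 1)/9 + 2*6**(5/6)/15
F(6) = -232*exp(-3/2)/27 + 4/81 + 64*sqrt(2)/189 + 160*exp(-1)/27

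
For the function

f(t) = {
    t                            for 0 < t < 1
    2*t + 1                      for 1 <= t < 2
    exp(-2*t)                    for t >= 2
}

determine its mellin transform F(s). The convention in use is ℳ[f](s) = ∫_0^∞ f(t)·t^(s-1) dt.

along the cuts 1, 2, ℳ[f](s) splits into 3 integrals
the [0, 1) slice contributes ∫ t·t^(s-1) dt
piece [1, 2): integrate (2*t + 1) against the kernel
piece [2, ∞): integrate exp(-2*t) against the kernel

(2**s*s*(s + 1)*uppergamma(s, 4) - 2*4**s*s - 4**s + 5*8**s*s + 8**s)/(4**s*s*(s + 1))
  Re(s) > -1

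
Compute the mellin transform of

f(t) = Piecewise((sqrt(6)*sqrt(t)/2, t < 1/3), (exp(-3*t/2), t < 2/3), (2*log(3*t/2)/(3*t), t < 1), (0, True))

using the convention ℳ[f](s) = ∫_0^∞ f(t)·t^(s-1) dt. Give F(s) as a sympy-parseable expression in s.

remove the common scale on t first: sqrt(3)*sqrt(t) on [0, 1/6); exp(-3*t) on [1/6, 1/3); log(3*t)/(3*t) on [1/3, 1/2)
peel off the common scale on t: sqrt(2)*sqrt(t) on [0, 1/4); exp(-2*t) on [1/4, 1/2); log(2*t)/(2*t) on [1/2, 3/4)
back out the common scale on t: sqrt(t) on [0, 1/2); exp(-t) on [1/2, 1); log(t)/t on [1, 3/2)
decompose at 1/3, 2/3; ℳ[f](s) sums the 3 pieces' integrals
segment [0, 1/3) carries sqrt(6)*sqrt(t)/2; integrate it
over [1/3, 2/3), the kernel integral of exp(-3*t/2) enters the sum
segment [2/3, 1) carries 2*log(3*t/2)/(3*t); integrate it

3**(-s - 1)*(3*2**s*(2*s + 1)*(s**2 - 2*s + 1)*uppergamma(s, 1/2) - 3*2**s*(2*s + 1)*(s**2 - 2*s + 1)*uppergamma(s, 1) + 2**s*(6*s + 3) + 3**s*s*(2*s + 1)*(-2*log(2) + 2*log(3)) + 3**s*(-4*s - 2) + 3**s*(2*s + 1)*(-2*log(3) + 2*log(2)) + sqrt(2)*(3*s**2 - 6*s + 3))/((2*s + 1)*(s**2 - 2*s + 1))
  Re(s) > -1/2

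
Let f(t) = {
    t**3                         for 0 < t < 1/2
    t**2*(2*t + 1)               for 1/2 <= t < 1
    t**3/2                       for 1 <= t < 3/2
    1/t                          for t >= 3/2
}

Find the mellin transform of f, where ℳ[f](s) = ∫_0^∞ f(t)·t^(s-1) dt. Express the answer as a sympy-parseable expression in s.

(120*2**s*s**2 + 168*2**s*s - 288*2**s + 49*3**s*s**2 - 79*3**s*s - 354*3**s - 18*s**2 - 30*s + 48)/(48*2**s*(s**3 + 4*s**2 + s - 6))
  -3 < Re(s) < 1

strip the shared t-power: t on [0, 1/2); 2*t + 1 on [1/2, 1); t/2 on [1, 3/2); …
breakpoints 1/2, 1, 3/2: one integral from each of the 4 segments
piece [0, 1/2): integrate t**3 against the kernel
piece [1/2, 1): integrate t**2*(2*t + 1) against the kernel
for t in [1, 3/2): the term is ∫ t**3/2·t^(s-1)
[3/2, ∞) adds the kernel integral of 1/t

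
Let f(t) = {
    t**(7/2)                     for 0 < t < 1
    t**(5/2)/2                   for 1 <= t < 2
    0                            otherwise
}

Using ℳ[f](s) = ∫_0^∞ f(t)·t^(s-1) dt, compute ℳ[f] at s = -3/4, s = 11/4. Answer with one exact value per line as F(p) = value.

F(-3/4) = 6/77 + 4*2**(3/4)/7
F(11/4) = 34/525 + 64*2**(1/4)/21

reversing the shared t-power: t**3 on [0, 1); t**2/2 on [1, 2)
strip the shared t-power: t on [0, 1); 1/2 on [1, 2)
the 2 pieces separated at 1 each add one integral
between 0 and 1 the integrand is t**(7/2)·t^(s-1)
∫ over [1, 2) of t**(5/2)/2·t^(s-1) joins the sum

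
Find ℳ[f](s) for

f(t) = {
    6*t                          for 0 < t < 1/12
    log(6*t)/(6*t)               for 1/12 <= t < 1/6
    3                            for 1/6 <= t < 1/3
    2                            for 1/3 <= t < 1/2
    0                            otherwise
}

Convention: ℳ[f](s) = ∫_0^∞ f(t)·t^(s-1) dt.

invert the common scale on t to get 3*t on [0, 1/6); log(3*t)/(3*t) on [1/6, 1/3); 3 on [1/3, 2/3); …
the common scale on t comes off first: t on [0, 1/2); log(t)/t on [1/2, 1); 3 on [1, 2); …
integrate the 4 segments split at 1/12, 1/6, 1/3, then add the results
∫ over [0, 1/12) of 6*t·t^(s-1) joins the sum
the [1/12, 1/6) slice contributes ∫ log(6*t)/(6*t)·t^(s-1) dt
over [1/6, 1/3), the kernel integral of 3 enters the sum
∫ 2·t^(s-1) over [1/3, 1/2)

(2*2**(2*s)*(s + 1)*(s**2 - 2*s + 1) - 2*2**s*s*(s + 1) - 6*2**s*(s + 1)*(s**2 - 2*s + 1) + 4*6**s*(s + 1)*(s**2 - 2*s + 1) + 4*s**2*(s + 1)*log(2) - 4*s*(s + 1)*log(2) + 4*s*(s + 1) + s*(s**2 - 2*s + 1))/(2*12**s*s*(s + 1)*(s**2 - 2*s + 1))
  Re(s) > -1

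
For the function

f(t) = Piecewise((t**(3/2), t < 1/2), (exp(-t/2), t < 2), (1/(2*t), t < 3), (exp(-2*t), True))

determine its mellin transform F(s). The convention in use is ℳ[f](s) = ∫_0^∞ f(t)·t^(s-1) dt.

(12*24**s*(s - 1)*(2*s + 3)*uppergamma(s, 1/4) - 12*24**s*(s - 1)*(2*s + 3)*uppergamma(s, 1) - 3*24**s*(2*s + 3) + 2*36**s*(2*s + 3) + 12*6**s*(s - 1)*(2*s + 3)*uppergamma(s, 6) + 6*sqrt(2)*6**s*(s - 1))/(12*12**s*(s - 1)*(2*s + 3))
  Re(s) > -3/2

integrate the 4 segments split at 1/2, 2, 3, then add the results
between 0 and 1/2 the integrand is t**(3/2)·t^(s-1)
between 1/2 and 2 the integrand is exp(-t/2)·t^(s-1)
between 2 and 3 the integrand is 1/(2*t)·t^(s-1)
over [3, ∞), the kernel integral of exp(-2*t) enters the sum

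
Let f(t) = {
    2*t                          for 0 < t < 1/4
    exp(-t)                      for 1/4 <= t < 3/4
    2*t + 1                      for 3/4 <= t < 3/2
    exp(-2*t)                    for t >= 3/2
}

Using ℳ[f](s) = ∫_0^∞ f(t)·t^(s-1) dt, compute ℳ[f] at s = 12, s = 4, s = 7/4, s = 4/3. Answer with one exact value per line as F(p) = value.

peel off the common scale on t: t on [0, 1/2); exp(-t/2) on [1/2, 3/2); t + 1 on [3/2, 3); …
f breaks at 1/4, 3/4, 3/2 into 4 integrals to sum
[0, 1/4) adds the kernel integral of 2*t
on [1/4, 3/4): add ∫ exp(-t)·t^(s-1) dt
on [3/4, 3/2): add ∫ (2*t + 1)·t^(s-1) dt
∫ exp(-2*t)·t^(s-1) over [3/2, ∞)

F(12) = -354434904271143*exp(-3/4)/4194304 + 35548619933/872415232 + 400846563*exp(-3)/2048 + 214975636319885*exp(-1/4)/4194304
F(4) = -807*exp(-3/4)/64 + 39*exp(-3)/8 + 21143/5120 + 493*exp(-1/4)/64
F(7/4) = -uppergamma(7/4, 3/4) - 129*sqrt(2)*3**(3/4)/616 + sqrt(2)/88 + 2**(1/4)*uppergamma(7/4, 3)/4 + uppergamma(7/4, 1/4) + 96*2**(1/4)*3**(3/4)/77
F(4/3) = -117*6**(1/3)/224 - uppergamma(4/3, 3/4) + 2**(2/3)*uppergamma(4/3, 3)/4 + 3*2**(1/3)/112 + uppergamma(4/3, 1/4) + 171*12**(1/3)/112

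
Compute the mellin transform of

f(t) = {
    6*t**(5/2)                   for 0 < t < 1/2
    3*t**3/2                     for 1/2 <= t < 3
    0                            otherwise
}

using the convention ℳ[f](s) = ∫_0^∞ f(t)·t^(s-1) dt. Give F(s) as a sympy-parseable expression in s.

3*(8*2**(1/2 - s)*(s + 3) + 216*3**s*(2*s + 5) - (2*s + 5)/2**s)/(16*(s + 3)*(2*s + 5))
  Re(s) > -5/2

summing 2 kernel integrals split by 1/2 yields ℳ[f](s)
on [0, 1/2): add ∫ 6*t**(5/2)·t^(s-1) dt
between 1/2 and 3 the integrand is 3*t**3/2·t^(s-1)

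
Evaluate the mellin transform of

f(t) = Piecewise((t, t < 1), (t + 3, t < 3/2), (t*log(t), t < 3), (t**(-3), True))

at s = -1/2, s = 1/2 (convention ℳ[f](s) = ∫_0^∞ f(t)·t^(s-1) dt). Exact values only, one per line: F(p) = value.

F(-1/2) = -2266*sqrt(3)/567 + sqrt(6) + log(2**(sqrt(6))*3**(-sqrt(6) + 2*sqrt(3))) + 6
F(1/2) = -6 - 178*sqrt(3)/135 + log(2**(sqrt(6)/2)*3**(-sqrt(6)/2 + 2*sqrt(3))) + 23*sqrt(6)/6

the 4 pieces separated at 1, 3/2, 3 each add one integral
on [0, 1) integrate f = t against the kernel
segment [1, 3/2) carries (t + 3); integrate it
piece [3/2, 3): integrate t*log(t) against the kernel
piece [3, ∞): integrate t**(-3) against the kernel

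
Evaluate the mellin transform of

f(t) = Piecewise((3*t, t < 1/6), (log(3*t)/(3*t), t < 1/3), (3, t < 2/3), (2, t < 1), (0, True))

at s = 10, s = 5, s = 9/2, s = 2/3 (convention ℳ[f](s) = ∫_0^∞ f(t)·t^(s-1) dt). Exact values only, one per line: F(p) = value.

reversing the common scale on t: t on [0, 1/2); log(t)/t on [1/2, 1); 3 on [1, 2); …
breakpoints 1/6, 1/3, 2/3: one integral from each of the 4 segments
over [0, 1/6), the kernel integral of 3*t enters the sum
piece [1/6, 1/3): integrate log(3*t)/(3*t) against the kernel
between 1/3 and 2/3 the integrand is 3·t^(s-1)
the [2/3, 1) slice contributes ∫ 2·t^(s-1) dt

F(10) = log(2)/272097792 + 108682157681/538753628160
F(5) = log(2)/15552 + 79061/186624
F(9/2) = sqrt(6)*(-58080*sqrt(2) + 2772*log(2) + 553169 + 2794176*sqrt(6))/37721376
F(2/3) = 6**(1/3)*(-45*2**(2/3) - 20*log(2) + 10*2**(1/3) + 10*6**(2/3) + 61)/20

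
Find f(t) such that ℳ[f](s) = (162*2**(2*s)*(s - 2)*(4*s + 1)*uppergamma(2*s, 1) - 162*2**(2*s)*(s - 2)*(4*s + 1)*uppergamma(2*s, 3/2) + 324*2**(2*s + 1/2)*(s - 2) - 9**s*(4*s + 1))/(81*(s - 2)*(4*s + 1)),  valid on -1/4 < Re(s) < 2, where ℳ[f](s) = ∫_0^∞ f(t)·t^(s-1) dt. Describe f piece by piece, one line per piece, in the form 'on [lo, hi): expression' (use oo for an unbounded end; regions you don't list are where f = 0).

back out the power substitution: sqrt(t) on [0, 2); exp(-t/2) on [2, 3); t**(-4) on [3, ∞)
treat the 3 regions marked off by 4, 9 separately and sum
over [0, 4), the kernel integral of t**(1/4) enters the sum
∫ exp(-sqrt(t)/2)·t^(s-1) over [4, 9)
[9, ∞) adds the kernel integral of t**(-2)

on [0, 4): t**(1/4)
on [4, 9): exp(-sqrt(t)/2)
on [9, oo): t**(-2)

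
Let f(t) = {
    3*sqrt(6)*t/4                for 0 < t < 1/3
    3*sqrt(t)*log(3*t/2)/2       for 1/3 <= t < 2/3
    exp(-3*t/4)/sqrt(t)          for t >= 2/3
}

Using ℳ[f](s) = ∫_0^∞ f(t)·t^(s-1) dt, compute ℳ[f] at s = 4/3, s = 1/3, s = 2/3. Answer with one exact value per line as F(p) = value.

F(4/3) = 3**(1/6)*(-1008*2**(5/6) + 504 + 363*sqrt(2) + 924*log(2) + 6776*2**(2/3)*uppergamma(5/6, 1/2))/10164
F(1/3) = 3**(1/6)*(-288*2**(5/6) + 75*sqrt(2) + 240*log(2) + 200*2**(2/3)*uppergamma(-1/6, 1/2) + 288)/400
F(2/3) = 3**(5/6)*(-720*2**(1/6) + 147*sqrt(2) + 420*log(2) + 360 + 980*2**(1/3)*uppergamma(1/6, 1/2))/2940

remove the shared t-power first: 3*sqrt(6)*t**2/4 on [0, 1/3); 3*t**(3/2)*log(3*t/2)/2 on [1/3, 2/3); sqrt(t)*exp(-3*t/4) on [2/3, ∞)
remove the shared t-power first: 3*sqrt(6)*t**(3/2)/4 on [0, 1/3); 3*t*log(3*t/2)/2 on [1/3, 2/3); exp(-3*t/4) on [2/3, ∞)
invert the common scale on t to get t**(3/2) on [0, 1/2); t*log(t) on [1/2, 1); exp(-t/2) on [1, ∞)
along the cuts 1/3, 2/3, ℳ[f](s) splits into 3 integrals
on [0, 1/3): add ∫ 3*sqrt(6)*t/4·t^(s-1) dt
piece [1/3, 2/3): integrate 3*sqrt(t)*log(3*t/2)/2 against the kernel
the [2/3, ∞) slice contributes ∫ exp(-3*t/4)/sqrt(t)·t^(s-1) dt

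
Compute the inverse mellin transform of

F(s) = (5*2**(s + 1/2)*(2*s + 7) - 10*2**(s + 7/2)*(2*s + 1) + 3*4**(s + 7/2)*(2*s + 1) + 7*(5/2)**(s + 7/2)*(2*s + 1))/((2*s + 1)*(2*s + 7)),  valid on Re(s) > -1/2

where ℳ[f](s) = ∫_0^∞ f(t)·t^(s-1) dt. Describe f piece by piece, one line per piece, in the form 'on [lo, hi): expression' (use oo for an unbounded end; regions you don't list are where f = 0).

on [0, 2): 5*sqrt(t)/2
on [2, 5/2): 5*t**(7/2)
on [5/2, 4): 3*t**(7/2)/2

f breaks at 2, 5/2 into 3 integrals to sum
piece [0, 2): integrate 5*sqrt(t)/2 against the kernel
for t in [2, 5/2): the term is ∫ 5*t**(7/2)·t^(s-1)
the [5/2, 4) slice contributes ∫ 3*t**(7/2)/2·t^(s-1) dt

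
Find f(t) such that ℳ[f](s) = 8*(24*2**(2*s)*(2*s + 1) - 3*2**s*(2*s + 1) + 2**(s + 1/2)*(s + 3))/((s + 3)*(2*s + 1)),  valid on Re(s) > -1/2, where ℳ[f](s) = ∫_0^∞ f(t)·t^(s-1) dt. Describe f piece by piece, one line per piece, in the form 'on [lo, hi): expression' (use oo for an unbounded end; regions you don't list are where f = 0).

on [0, 2): 4*sqrt(t)
on [2, 4): 3*t**3

linearity at 2 turns ℳ[f](s) into 2 summed integrals
on [0, 2) integrate f = 4*sqrt(t) against the kernel
on [2, 4): add ∫ 3*t**3·t^(s-1) dt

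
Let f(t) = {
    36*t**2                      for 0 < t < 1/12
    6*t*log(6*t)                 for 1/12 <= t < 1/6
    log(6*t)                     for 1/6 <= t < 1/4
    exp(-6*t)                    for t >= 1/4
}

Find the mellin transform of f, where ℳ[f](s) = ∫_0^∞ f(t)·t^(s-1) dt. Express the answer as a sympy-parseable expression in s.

(4*2**s*s**2*(s + 2)*(s**2 + 2*s + 1)*uppergamma(s, 3/2) - 4*2**s*s**2*(s + 2) + 4*2**s*(s + 2)*(s**2 + 2*s + 1) + 3**s*s*(s + 2)*(-4*log(2) + 4*log(3))*(s**2 + 2*s + 1) - 4*3**s*(s + 2)*(s**2 + 2*s + 1) + s**3*(s + 2)*log(4) + s**2*(s + 2)*log(4) + 2*s**2*(s + 2) + s**2*(s**2 + 2*s + 1))/(4*12**s*s**2*(s + 2)*(s**2 + 2*s + 1))
  Re(s) > -2

undo the common scale on t: 4*t**2 on [0, 1/4); 2*t*log(2*t) on [1/4, 1/2); log(2*t) on [1/2, 3/4); …
reversing the common scale on t: t**2 on [0, 1/2); t*log(t) on [1/2, 1); log(t) on [1, 3/2); …
linearity at 1/12, 1/6, 1/4 turns ℳ[f](s) into 4 summed integrals
segment 0 to 1/12 holds 36*t**2; add its integral
∫ 6*t*log(6*t)·t^(s-1) over [1/12, 1/6)
segment [1/6, 1/4) carries log(6*t); integrate it
for t in [1/4, ∞): the term is ∫ exp(-6*t)·t^(s-1)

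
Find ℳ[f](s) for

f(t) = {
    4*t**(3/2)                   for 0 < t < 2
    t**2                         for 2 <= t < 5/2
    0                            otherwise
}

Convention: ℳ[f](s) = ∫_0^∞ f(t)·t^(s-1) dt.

(2**(s + 4)*(-2*s - 3) + 2**(s + 13/2)*(s + 2) + 25*(5/2)**s*(2*s + 3))/(4*(s + 2)*(2*s + 3))
  Re(s) > -3/2

f breaks at 2 into 2 integrals to sum
between 0 and 2 the integrand is 4*t**(3/2)·t^(s-1)
for t in [2, 5/2): the term is ∫ t**2·t^(s-1)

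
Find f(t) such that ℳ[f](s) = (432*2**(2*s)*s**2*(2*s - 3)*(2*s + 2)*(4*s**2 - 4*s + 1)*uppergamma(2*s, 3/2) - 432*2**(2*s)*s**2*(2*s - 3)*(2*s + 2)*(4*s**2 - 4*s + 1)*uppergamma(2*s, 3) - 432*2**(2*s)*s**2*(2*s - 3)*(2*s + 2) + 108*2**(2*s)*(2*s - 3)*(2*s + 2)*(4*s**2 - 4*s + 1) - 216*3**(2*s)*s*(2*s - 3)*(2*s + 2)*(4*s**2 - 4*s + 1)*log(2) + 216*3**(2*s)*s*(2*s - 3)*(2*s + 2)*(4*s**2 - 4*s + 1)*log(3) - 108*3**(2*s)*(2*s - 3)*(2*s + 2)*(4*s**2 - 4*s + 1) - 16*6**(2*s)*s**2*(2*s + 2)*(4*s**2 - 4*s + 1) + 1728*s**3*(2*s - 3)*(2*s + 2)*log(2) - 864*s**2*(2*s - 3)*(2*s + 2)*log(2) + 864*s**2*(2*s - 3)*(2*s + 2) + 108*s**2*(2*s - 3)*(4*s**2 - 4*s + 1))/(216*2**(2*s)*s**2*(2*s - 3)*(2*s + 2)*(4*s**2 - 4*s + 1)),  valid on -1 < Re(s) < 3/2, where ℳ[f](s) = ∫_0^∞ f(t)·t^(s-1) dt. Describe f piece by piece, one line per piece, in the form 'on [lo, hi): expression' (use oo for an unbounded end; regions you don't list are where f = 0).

back out the power substitution: t**2 on [0, 1/2); log(t)/t on [1/2, 1); log(t) on [1, 3/2); …
integrate the 5 segments split at 1/4, 1, 9/4, 9, then add the results
∫ over [0, 1/4) of t·t^(s-1) joins the sum
between 1/4 and 1 the integrand is log(sqrt(t))/sqrt(t)·t^(s-1)
segment [1, 9/4) carries log(sqrt(t)); integrate it
segment 9/4 to 9 holds exp(-sqrt(t)); add its integral
the [9, ∞) slice contributes ∫ t**(-3/2)·t^(s-1) dt

on [0, 1/4): t
on [1/4, 1): log(sqrt(t))/sqrt(t)
on [1, 9/4): log(sqrt(t))
on [9/4, 9): exp(-sqrt(t))
on [9, oo): t**(-3/2)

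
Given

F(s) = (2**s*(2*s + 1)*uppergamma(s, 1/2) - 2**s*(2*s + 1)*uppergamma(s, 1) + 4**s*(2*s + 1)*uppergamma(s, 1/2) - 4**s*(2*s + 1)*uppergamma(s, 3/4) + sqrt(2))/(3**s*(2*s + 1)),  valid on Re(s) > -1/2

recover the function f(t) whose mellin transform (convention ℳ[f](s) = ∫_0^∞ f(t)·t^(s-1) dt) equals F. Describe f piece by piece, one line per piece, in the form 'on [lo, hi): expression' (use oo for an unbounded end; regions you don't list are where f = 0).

on [0, 1/3): sqrt(6)*sqrt(t)/2
on [1/3, 2/3): exp(-3*t/2)
on [2/3, 1): exp(-3*t/4)

back out the common scale on t: sqrt(t) on [0, 1/2); exp(-t) on [1/2, 1); exp(-t/2) on [1, 3/2)
integrate the 3 segments split at 1/3, 2/3, then add the results
piece [0, 1/3): integrate sqrt(6)*sqrt(t)/2 against the kernel
piece [1/3, 2/3): integrate exp(-3*t/2) against the kernel
segment 2/3 to 1 holds exp(-3*t/4); add its integral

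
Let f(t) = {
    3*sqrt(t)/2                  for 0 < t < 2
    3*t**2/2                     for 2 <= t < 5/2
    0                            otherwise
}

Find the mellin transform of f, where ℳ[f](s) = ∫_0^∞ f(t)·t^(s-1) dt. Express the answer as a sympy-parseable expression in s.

3*(-16*2**s*(2*s + 1) + 8*2**(s + 1/2)*(s + 2) + 25*(5/2)**s*(2*s + 1))/(8*(s + 2)*(2*s + 1))
  Re(s) > -1/2

breakpoints 2: one integral from each of the 2 segments
piece [0, 2): integrate 3*sqrt(t)/2 against the kernel
segment 2 to 5/2 holds 3*t**2/2; add its integral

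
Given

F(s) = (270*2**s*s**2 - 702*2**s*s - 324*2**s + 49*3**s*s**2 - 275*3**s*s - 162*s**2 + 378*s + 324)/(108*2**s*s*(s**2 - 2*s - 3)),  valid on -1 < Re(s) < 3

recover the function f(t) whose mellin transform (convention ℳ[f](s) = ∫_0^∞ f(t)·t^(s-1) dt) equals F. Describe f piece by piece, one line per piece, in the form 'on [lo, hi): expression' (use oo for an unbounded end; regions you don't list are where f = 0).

on [0, 1/2): t
on [1/2, 1): 2*t + 1
on [1, 3/2): t/2
on [3/2, oo): t**(-3)

integrate the 4 segments split at 1/2, 1, 3/2, then add the results
for t in [0, 1/2): the term is ∫ t·t^(s-1)
[1/2, 1) adds the kernel integral of (2*t + 1)
segment [1, 3/2) carries t/2; integrate it
between 3/2 and ∞ the integrand is t**(-3)·t^(s-1)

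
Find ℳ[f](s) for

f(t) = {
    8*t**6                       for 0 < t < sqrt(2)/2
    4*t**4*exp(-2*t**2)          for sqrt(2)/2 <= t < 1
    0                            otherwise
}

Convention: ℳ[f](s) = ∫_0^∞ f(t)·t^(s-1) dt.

invert the power substitution to get 8*t**3 on [0, 1/2); 4*t**2*exp(-2*t) on [1/2, 1)
back out the common scale on t: t**3 on [0, 1); t**2*exp(-t) on [1, 2)
reversing the shared t-power: t on [0, 1); exp(-t) on [1, 2)
slice at sqrt(2)/2, transform all 2 pieces, and sum them
segment [0, sqrt(2)/2) carries 8*t**6; integrate it
on [sqrt(2)/2, 1): add ∫ 4*t**4*exp(-2*t**2)·t^(s-1) dt

(sqrt(2)/2)**s*((s + 6)*uppergamma(s/2 + 2, 1) - (s + 6)*uppergamma(s/2 + 2, 2) + 2)/(2*(s + 6))
  Re(s) > -6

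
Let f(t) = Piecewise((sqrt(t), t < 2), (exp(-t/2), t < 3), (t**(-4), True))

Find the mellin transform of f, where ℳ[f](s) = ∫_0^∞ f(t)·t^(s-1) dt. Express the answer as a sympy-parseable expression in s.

along the cuts 2, 3, ℳ[f](s) splits into 3 integrals
∫ sqrt(t)·t^(s-1) over [0, 2)
over [2, 3), the kernel integral of exp(-t/2) enters the sum
∫ over [3, ∞) of t**(-4)·t^(s-1) joins the sum

(2**s*(s - 4)*(2*s + 1)*uppergamma(s, 1) - 2**s*(s - 4)*(2*s + 1)*uppergamma(s, 3/2) + 2*2**(s + 1/2)*(s - 4) - 3**s*(2*s + 1)/81)/((s - 4)*(2*s + 1))
  -1/2 < Re(s) < 4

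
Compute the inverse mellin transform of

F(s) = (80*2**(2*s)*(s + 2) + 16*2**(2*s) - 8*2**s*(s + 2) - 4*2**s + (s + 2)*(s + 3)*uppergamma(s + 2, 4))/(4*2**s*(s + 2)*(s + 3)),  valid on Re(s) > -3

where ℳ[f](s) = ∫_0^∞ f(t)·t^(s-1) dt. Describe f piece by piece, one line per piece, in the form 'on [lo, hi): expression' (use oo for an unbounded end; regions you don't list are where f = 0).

on [0, 1): t**3
on [1, 2): t**2*(2*t + 1)
on [2, oo): t**2*exp(-2*t)

strip the shared t-power: t**2 on [0, 1); t*(2*t + 1) on [1, 2); t*exp(-2*t) on [2, ∞)
peel off the shared t-power: t on [0, 1); 2*t + 1 on [1, 2); exp(-2*t) on [2, ∞)
decompose at 1, 2; ℳ[f](s) sums the 3 pieces' integrals
piece [0, 1): integrate t**3 against the kernel
piece [1, 2): integrate t**2*(2*t + 1) against the kernel
the [2, ∞) slice contributes ∫ t**2*exp(-2*t)·t^(s-1) dt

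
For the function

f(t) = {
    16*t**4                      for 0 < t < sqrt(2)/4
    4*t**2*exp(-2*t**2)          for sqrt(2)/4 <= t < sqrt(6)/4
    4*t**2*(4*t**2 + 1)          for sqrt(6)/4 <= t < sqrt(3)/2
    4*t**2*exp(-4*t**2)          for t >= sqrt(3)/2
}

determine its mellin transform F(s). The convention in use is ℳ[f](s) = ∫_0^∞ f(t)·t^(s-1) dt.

back out the common scale on t: t**4 on [0, sqrt(2)/2); t**2*exp(-t**2/2) on [sqrt(2)/2, sqrt(6)/2); t**2*(t**2 + 1) on [sqrt(6)/2, sqrt(3)); …
invert the power substitution to get t**2 on [0, 1/2); t*exp(-t/2) on [1/2, 3/2); t*(t + 1) on [3/2, 3); …
strip the shared t-power: t on [0, 1/2); exp(-t/2) on [1/2, 3/2); t + 1 on [3/2, 3); …
linearity at sqrt(2)/4, sqrt(6)/4, sqrt(3)/2 turns ℳ[f](s) into 4 summed integrals
segment [0, sqrt(2)/4) carries 16*t**4; integrate it
∫ over [sqrt(2)/4, sqrt(6)/4) of 4*t**2*exp(-2*t**2)·t^(s-1) joins the sum
∫ 4*t**2*(4*t**2 + 1)·t^(s-1) over [sqrt(6)/4, sqrt(3)/2)
on [sqrt(3)/2, ∞) integrate f = 4*t**2*exp(-4*t**2) against the kernel

(2*2**(s/2)*(s + 2)*(s + 4)*uppergamma(s/2 + 1, 3) + 4*2**s*(s + 2)*(s + 4)*uppergamma(s/2 + 1, 1/4) - 4*2**s*(s + 2)*(s + 4)*uppergamma(s/2 + 1, 3/4) - 15*3**(s/2)*(s + 2) - 12*3**(s/2) + 48*6**(s/2)*(s + 2) + 24*6**(s/2) + s + 2)/(4*2**(3*s/2)*(s + 2)*(s + 4))
  Re(s) > -4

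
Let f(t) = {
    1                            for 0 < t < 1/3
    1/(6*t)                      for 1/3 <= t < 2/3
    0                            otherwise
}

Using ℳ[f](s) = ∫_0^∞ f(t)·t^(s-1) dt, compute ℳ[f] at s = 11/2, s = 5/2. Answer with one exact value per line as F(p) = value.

undo the common scale on t: 1 on [0, 1); 1/(2*t) on [1, 2)
strip the shared t-power: t on [0, 1); 1/2 on [1, 2)
the 2 pieces separated at 1/3 each add one integral
∫ 1·t^(s-1) over [0, 1/3)
segment 1/3 to 2/3 holds 1/(6*t); add its integral

F(11/2) = sqrt(3)*(7 + 176*sqrt(2))/72171
F(5/2) = sqrt(3)/405 + 2*sqrt(6)/81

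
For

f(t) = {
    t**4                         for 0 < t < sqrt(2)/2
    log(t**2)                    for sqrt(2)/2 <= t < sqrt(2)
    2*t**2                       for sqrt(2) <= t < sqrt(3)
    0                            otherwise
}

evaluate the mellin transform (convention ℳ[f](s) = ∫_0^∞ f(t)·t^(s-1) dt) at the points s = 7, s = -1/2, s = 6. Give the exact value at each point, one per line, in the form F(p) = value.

reversing the power substitution: t**2 on [0, 1/2); log(t) on [1/2, 2); 2*t on [2, 3)
decompose at sqrt(2)/2, sqrt(2); ℳ[f](s) sums the 3 pieces' integrals
[0, sqrt(2)/2) adds the kernel integral of t**4
the [sqrt(2)/2, sqrt(2)) slice contributes ∫ log(t**2)·t^(s-1) dt
over [sqrt(2), sqrt(3)), the kernel integral of 2*t**2 enters the sum

F(7) = sqrt(2)*(-1204015 + 357588*log(2) + 2794176*sqrt(6))/310464
F(-1/2) = 2**(1/4)*(-224*sqrt(2) - log(2**(42*sqrt(2) + 84)) + 28*6**(3/4) + 339)/42
F(6) = 65*log(2)/48 + 5061/320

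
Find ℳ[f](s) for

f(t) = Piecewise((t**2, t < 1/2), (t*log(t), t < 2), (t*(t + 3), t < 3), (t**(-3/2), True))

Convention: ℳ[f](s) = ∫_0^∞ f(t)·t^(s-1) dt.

(360*2**(2*s)*(3 - 2*s)*(s + 1)**2 + 72*2**(2*s)*(s + 1)*(s + 2)*(2*s - 3)*log(2) - 216*2**(2*s)*(s + 1)*(2*s - 3) - 72*2**(2*s)*(s + 2)*(2*s - 3) - 8*sqrt(3)*6**s*(s + 1)**2*(s + 2) + 648*6**s*(s + 1)**2*(2*s - 3) + 324*6**s*(s + 1)*(2*s - 3) + 9*(s + 1)**2*(2*s - 3) + 18*(s + 1)*(s + 2)*(2*s - 3)*log(2) + 18*(s + 2)*(2*s - 3))/(36*2**s*(s + 1)**2*(s + 2)*(2*s - 3))
  -2 < Re(s) < 3/2

invert the shared t-power to get t on [0, 1/2); log(t) on [1/2, 2); t + 3 on [2, 3); …
the 4 pieces separated at 1/2, 2, 3 each add one integral
∫ t**2·t^(s-1) over [0, 1/2)
segment 1/2 to 2 holds t*log(t); add its integral
segment [2, 3) carries t*(t + 3); integrate it
on [3, ∞) integrate f = t**(-3/2) against the kernel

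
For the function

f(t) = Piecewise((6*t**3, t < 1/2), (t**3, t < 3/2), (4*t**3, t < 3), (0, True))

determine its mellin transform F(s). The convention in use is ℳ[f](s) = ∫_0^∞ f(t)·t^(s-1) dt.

(-81*3**s + 864*6**s + 5)/(8*2**s*(s + 3))
  Re(s) > -3

split f at 1/2, 3/2: ℳ[f](s) collects 3 kernel integrals
between 0 and 1/2 the integrand is 6*t**3·t^(s-1)
for t in [1/2, 3/2): the term is ∫ t**3·t^(s-1)
on [3/2, 3) integrate f = 4*t**3 against the kernel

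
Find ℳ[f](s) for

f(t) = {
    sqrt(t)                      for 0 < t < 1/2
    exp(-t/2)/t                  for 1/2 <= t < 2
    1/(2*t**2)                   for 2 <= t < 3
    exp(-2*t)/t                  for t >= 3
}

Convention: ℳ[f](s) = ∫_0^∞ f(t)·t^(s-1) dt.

(6*24**s*(s - 2)*(2*s + 1)*uppergamma(s - 1, 1/4) - 6*24**s*(s - 2)*(2*s + 1)*uppergamma(s - 1, 1) - 3*24**s*(2*s + 1)/2 + 2*36**s*(2*s + 1)/3 + 24*6**s*(s - 2)*(2*s + 1)*uppergamma(s - 1, 6) + 12*sqrt(2)*6**s*(s - 2))/(12*12**s*(s - 2)*(2*s + 1))
  Re(s) > -1/2

back out the shared t-power: t**(3/2) on [0, 1/2); exp(-t/2) on [1/2, 2); 1/(2*t) on [2, 3); …
treat the 4 regions marked off by 1/2, 2, 3 separately and sum
segment [0, 1/2) carries sqrt(t); integrate it
segment [1/2, 2) carries exp(-t/2)/t; integrate it
over [2, 3), the kernel integral of 1/(2*t**2) enters the sum
on [3, ∞) integrate f = exp(-2*t)/t against the kernel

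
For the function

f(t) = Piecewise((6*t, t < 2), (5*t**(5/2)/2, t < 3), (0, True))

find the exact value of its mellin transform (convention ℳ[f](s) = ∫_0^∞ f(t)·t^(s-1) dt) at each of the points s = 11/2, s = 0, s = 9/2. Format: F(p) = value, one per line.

F(11/2) = 768*sqrt(2)/13 + 31525/16
F(0) = -4*sqrt(2) + 12 + 9*sqrt(3)
F(9/2) = 384*sqrt(2)/11 + 10295/14

split f at 2: ℳ[f](s) collects 2 kernel integrals
piece [0, 2): integrate 6*t against the kernel
segment 2 to 3 holds 5*t**(5/2)/2; add its integral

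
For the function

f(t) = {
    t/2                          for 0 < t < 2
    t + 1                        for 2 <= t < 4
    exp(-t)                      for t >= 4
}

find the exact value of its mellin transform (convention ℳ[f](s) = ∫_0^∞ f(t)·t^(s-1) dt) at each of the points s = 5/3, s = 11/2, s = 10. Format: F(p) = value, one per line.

F(5/3) = -39*2**(2/3)/20 + uppergamma(5/3, 4) + 84*2**(1/3)/5
F(11/2) = -1536*sqrt(2)/143 + 945*sqrt(pi)*erfc(2)/32 + 16201*exp(-4)/8 + 233472/143
F(10) = 19651456*exp(-4) + 26727936/55

strip the common scale on t: t on [0, 1); 2*t + 1 on [1, 2); exp(-2*t) on [2, ∞)
the 3 pieces separated at 2, 4 each add one integral
over [0, 2), the kernel integral of t/2 enters the sum
[2, 4) adds the kernel integral of (t + 1)
on [4, ∞) integrate f = exp(-t) against the kernel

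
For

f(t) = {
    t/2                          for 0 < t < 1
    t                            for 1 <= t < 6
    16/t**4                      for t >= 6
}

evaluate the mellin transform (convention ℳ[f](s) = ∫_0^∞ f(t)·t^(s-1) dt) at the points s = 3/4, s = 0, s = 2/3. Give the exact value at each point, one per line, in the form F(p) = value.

F(3/4) = -2/7 + 25300*6**(3/4)/7371
F(0) = 1783/324
F(2/3) = -3/10 + 973*6**(2/3)/270

peel off the common scale on t: t on [0, 1/2); 2*t on [1/2, 3); t**(-4) on [3, ∞)
treat the 3 regions marked off by 1, 6 separately and sum
segment [0, 1) carries t/2; integrate it
∫ over [1, 6) of t·t^(s-1) joins the sum
between 6 and ∞ the integrand is 16/t**4·t^(s-1)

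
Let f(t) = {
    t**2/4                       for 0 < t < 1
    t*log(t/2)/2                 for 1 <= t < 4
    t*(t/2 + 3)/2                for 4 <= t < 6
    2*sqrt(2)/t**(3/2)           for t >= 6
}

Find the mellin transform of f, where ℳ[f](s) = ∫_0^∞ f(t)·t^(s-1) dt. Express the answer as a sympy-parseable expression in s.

peel off the common scale on t: t**2 on [0, 1/2); t*log(t) on [1/2, 2); t*(t + 3) on [2, 3); …
invert the shared t-power to get t on [0, 1/2); log(t) on [1/2, 2); t + 3 on [2, 3); …
integrate the 4 segments split at 1, 4, 6, then add the results
segment 0 to 1 holds t**2/4; add its integral
[1, 4) adds the kernel integral of t*log(t/2)/2
for t in [4, 6): the term is ∫ t*(t/2 + 3)/2·t^(s-1)
the [6, ∞) slice contributes ∫ 2*sqrt(2)/t**(3/2)·t^(s-1) dt

(360*2**(2*s)*(3 - 2*s)*(s + 1)**2 + 72*2**(2*s)*(s + 1)*(s + 2)*(2*s - 3)*log(2) - 216*2**(2*s)*(s + 1)*(2*s - 3) - 72*2**(2*s)*(s + 2)*(2*s - 3) - 8*sqrt(3)*6**s*(s + 1)**2*(s + 2) + 648*6**s*(s + 1)**2*(2*s - 3) + 324*6**s*(s + 1)*(2*s - 3) + 9*(s + 1)**2*(2*s - 3) + 18*(s + 1)*(s + 2)*(2*s - 3)*log(2) + 18*(s + 2)*(2*s - 3))/(36*(s + 1)**2*(s + 2)*(2*s - 3))
  -2 < Re(s) < 3/2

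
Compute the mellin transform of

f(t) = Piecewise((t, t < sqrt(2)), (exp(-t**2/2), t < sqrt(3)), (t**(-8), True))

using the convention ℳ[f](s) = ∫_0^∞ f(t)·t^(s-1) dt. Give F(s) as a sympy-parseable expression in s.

(81*2**(s/2)*(s - 8)*(s + 1)*uppergamma(s/2, 1) - 81*2**(s/2)*(s - 8)*(s + 1)*uppergamma(s/2, 3/2) + 162*2**(s/2 + 1/2)*(s - 8) - 2*3**(s/2)*(s + 1))/(162*(s - 8)*(s + 1))
  -1 < Re(s) < 8

the power substitution comes off first: sqrt(t) on [0, 2); exp(-t/2) on [2, 3); t**(-4) on [3, ∞)
slice at sqrt(2), sqrt(3), transform all 3 pieces, and sum them
∫ over [0, sqrt(2)) of t·t^(s-1) joins the sum
on [sqrt(2), sqrt(3)): add ∫ exp(-t**2/2)·t^(s-1) dt
between sqrt(3) and ∞ the integrand is t**(-8)·t^(s-1)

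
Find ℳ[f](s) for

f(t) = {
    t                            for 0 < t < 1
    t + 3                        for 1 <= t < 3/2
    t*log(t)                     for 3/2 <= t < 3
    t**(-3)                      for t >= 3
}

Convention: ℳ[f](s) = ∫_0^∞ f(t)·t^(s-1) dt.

decompose at 1, 3/2, 3; ℳ[f](s) sums the 4 pieces' integrals
[0, 1) adds the kernel integral of t
∫ (t + 3)·t^(s-1) over [1, 3/2)
segment [3/2, 3) carries t*log(t); integrate it
segment 3 to ∞ holds t**(-3); add its integral

(-162*2**s*s*(s - 3)*(s**2 + 2*s + 1) - 162*2**s*(s - 3)*(s**2 + 2*s + 1) - 81*3**s*s**2*(s - 3)*(s + 1)*log(3) + 81*3**s*s**2*(s - 3)*(s + 1)*log(2) - 81*3**s*s*(s - 3)*(s + 1)*log(3) + 81*3**s*s*(s - 3)*(s + 1)*log(2) + 81*3**s*s*(s - 3)*(s + 1) + 243*3**s*s*(s - 3)*(s**2 + 2*s + 1) + 162*3**s*(s - 3)*(s**2 + 2*s + 1) + 162*6**s*s**2*(s - 3)*(s + 1)*log(3) - 162*6**s*s*(s - 3)*(s + 1) + 162*6**s*s*(s - 3)*(s + 1)*log(3) - 2*6**s*s*(s + 1)*(s**2 + 2*s + 1))/(54*2**s*s*(s - 3)*(s + 1)*(s**2 + 2*s + 1))
  -1 < Re(s) < 3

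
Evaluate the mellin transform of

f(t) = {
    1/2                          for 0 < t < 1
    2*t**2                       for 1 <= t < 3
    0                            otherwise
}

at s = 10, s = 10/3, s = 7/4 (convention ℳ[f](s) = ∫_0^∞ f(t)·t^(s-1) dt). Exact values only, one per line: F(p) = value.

cuts at 1: linearity sums the 2 kernel integrals
piece [0, 1): integrate 1/2 against the kernel
between 1 and 3 the integrand is 2*t**2·t^(s-1)

F(10) = 5314403/60
F(10/3) = -9/40 + 729*3**(1/3)/8
F(7/4) = -26/105 + 72*3**(3/4)/5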